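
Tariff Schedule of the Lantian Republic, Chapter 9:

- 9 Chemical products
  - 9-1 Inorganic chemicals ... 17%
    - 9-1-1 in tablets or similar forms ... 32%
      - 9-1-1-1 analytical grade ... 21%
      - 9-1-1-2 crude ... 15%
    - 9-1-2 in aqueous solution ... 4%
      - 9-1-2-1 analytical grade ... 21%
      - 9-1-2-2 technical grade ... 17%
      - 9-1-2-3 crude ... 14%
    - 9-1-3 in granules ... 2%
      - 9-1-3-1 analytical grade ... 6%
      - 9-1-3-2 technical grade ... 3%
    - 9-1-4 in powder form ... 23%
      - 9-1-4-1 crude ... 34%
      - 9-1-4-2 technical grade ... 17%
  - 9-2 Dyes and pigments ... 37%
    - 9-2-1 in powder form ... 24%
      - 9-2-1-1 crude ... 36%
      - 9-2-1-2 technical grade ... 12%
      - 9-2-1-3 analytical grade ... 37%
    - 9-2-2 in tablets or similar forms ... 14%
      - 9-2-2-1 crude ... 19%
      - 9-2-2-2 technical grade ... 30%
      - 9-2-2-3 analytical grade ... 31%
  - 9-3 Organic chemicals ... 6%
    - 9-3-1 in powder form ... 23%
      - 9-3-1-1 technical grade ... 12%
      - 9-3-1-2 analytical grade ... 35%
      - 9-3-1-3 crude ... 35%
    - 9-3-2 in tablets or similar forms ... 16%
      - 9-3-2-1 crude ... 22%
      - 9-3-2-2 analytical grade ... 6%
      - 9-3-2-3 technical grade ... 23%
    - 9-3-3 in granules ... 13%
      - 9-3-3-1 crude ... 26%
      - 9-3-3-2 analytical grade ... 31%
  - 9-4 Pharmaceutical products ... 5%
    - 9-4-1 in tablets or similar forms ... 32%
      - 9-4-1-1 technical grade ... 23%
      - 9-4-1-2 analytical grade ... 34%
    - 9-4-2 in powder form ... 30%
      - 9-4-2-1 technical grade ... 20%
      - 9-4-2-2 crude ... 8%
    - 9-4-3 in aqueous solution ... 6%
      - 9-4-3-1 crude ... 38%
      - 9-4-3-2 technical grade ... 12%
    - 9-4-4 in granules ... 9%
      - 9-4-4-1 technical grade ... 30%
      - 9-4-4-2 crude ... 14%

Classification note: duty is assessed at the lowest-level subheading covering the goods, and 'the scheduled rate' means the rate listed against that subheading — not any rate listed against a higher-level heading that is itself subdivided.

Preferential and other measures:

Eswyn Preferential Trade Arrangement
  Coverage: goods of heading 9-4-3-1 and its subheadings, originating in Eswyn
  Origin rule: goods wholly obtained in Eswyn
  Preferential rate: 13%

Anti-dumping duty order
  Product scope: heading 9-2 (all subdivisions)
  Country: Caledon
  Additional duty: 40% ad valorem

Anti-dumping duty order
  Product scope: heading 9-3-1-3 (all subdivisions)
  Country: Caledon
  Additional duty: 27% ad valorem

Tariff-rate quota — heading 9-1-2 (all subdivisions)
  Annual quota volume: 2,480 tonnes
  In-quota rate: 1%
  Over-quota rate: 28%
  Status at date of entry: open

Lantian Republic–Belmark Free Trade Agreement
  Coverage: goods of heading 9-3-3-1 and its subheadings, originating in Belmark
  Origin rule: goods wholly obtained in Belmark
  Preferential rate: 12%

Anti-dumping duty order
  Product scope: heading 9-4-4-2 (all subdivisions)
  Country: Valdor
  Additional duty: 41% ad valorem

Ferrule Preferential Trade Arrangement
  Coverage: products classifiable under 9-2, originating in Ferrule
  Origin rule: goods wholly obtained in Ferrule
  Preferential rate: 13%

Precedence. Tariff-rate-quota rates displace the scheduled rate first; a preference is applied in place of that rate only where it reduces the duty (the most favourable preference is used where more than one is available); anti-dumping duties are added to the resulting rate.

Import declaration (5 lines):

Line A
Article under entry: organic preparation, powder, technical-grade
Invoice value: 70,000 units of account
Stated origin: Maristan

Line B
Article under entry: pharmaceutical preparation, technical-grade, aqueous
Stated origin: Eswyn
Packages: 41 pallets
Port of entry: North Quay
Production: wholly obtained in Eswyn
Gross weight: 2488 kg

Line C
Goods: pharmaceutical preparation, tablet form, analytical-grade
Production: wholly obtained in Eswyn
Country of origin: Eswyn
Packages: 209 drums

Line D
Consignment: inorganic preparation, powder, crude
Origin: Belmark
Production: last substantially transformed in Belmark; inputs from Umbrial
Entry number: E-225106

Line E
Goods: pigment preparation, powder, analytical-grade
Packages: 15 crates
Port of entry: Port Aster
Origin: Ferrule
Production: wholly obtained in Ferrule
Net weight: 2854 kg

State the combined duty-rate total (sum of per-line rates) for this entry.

Line A: organic → 9-3; powder → 9-3-1; technical-grade → 9-3-1-1. Scheduled 12%. No special measure applies. → 12%.
Line B: pharmaceutical → 9-4; aqueous → 9-4-3; technical-grade → 9-4-3-2. Scheduled 12%. Eswyn agreement on 9-4-3-1: 9-4-3-2 not covered. → 12%.
Line C: pharmaceutical → 9-4; tablet form → 9-4-1; analytical-grade → 9-4-1-2. Scheduled 34%. Eswyn agreement on 9-4-3-1: 9-4-1-2 not covered. → 34%.
Line D: inorganic → 9-1; powder → 9-1-4; crude → 9-1-4-1. Scheduled 34%. Belmark agreement on 9-3-3-1: 9-1-4-1 not covered. → 34%.
Line E: pigment → 9-2; powder → 9-2-1; analytical-grade → 9-2-1-3. Scheduled 37%. Ferrule agreement on 9-2: wholly obtained → 13% available; preferential 13%. → 13%.
Sum: 12% + 12% + 34% + 34% + 13% = 105%.

105%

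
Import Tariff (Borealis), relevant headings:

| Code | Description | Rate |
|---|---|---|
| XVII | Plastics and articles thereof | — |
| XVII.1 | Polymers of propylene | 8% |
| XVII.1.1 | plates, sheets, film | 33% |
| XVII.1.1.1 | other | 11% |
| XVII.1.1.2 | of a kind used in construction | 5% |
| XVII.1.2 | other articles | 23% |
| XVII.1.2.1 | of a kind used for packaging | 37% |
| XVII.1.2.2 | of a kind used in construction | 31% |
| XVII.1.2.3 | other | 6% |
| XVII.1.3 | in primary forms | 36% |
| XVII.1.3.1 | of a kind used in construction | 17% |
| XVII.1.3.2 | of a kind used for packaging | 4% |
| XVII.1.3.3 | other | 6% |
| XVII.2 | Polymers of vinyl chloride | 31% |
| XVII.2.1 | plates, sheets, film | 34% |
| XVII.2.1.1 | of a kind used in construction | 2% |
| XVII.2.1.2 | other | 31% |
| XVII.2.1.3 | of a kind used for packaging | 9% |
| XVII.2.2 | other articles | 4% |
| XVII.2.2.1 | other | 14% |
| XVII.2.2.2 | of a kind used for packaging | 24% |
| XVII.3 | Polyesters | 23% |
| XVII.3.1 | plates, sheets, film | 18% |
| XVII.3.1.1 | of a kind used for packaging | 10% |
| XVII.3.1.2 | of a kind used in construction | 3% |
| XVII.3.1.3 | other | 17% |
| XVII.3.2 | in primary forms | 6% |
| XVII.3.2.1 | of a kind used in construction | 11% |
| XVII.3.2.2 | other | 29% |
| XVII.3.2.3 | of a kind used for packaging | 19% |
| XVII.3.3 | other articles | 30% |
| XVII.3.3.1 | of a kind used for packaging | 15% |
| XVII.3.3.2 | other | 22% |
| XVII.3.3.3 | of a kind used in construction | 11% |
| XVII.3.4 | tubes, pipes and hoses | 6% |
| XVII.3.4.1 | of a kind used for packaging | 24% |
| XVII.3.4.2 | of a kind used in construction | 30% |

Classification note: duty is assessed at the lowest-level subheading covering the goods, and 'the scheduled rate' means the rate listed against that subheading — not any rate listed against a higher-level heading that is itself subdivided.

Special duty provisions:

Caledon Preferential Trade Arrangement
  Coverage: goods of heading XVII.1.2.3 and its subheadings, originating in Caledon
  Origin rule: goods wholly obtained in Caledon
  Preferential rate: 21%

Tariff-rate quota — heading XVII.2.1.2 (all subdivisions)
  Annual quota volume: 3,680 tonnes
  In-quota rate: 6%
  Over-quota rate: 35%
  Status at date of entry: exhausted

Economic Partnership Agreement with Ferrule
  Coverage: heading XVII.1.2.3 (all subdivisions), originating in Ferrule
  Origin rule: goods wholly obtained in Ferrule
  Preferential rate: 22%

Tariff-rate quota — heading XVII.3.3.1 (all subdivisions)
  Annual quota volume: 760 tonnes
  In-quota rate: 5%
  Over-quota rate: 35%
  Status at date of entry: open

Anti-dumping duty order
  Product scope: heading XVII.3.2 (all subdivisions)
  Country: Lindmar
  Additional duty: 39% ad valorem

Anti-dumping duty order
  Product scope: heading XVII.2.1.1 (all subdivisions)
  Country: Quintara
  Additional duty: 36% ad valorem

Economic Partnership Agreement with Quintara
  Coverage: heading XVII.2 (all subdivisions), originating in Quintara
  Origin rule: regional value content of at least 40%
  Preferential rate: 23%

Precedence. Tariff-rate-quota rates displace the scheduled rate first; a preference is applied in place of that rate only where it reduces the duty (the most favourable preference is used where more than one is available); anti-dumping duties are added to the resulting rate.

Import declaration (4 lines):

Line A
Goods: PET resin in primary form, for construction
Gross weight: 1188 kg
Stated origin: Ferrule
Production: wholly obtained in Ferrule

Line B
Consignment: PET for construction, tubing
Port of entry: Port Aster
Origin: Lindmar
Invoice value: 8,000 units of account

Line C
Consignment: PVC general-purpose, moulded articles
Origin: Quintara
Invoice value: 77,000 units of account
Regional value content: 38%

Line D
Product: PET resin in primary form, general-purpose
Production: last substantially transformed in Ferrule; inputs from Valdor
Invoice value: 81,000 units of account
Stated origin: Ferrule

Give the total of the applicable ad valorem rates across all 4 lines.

Line A: PET → XVII.3; resin in primary form → XVII.3.2; for construction → XVII.3.2.1. Scheduled 11%. Ferrule agreement on XVII.1.2.3: XVII.3.2.1 not covered. → 11%.
Line B: PET → XVII.3; tubing → XVII.3.4; for construction → XVII.3.4.2. Scheduled 30%. No special measure applies. → 30%.
Line C: PVC → XVII.2; moulded articles → XVII.2.2; general-purpose → XVII.2.2.1. Scheduled 14%. Quintara agreement on XVII.2: RVC < 40%. → 14%.
Line D: PET → XVII.3; resin in primary form → XVII.3.2; general-purpose → XVII.3.2.2. Scheduled 29%. Ferrule agreement on XVII.1.2.3: XVII.3.2.2 not covered. → 29%.
Sum: 11% + 30% + 14% + 29% = 84%.

84%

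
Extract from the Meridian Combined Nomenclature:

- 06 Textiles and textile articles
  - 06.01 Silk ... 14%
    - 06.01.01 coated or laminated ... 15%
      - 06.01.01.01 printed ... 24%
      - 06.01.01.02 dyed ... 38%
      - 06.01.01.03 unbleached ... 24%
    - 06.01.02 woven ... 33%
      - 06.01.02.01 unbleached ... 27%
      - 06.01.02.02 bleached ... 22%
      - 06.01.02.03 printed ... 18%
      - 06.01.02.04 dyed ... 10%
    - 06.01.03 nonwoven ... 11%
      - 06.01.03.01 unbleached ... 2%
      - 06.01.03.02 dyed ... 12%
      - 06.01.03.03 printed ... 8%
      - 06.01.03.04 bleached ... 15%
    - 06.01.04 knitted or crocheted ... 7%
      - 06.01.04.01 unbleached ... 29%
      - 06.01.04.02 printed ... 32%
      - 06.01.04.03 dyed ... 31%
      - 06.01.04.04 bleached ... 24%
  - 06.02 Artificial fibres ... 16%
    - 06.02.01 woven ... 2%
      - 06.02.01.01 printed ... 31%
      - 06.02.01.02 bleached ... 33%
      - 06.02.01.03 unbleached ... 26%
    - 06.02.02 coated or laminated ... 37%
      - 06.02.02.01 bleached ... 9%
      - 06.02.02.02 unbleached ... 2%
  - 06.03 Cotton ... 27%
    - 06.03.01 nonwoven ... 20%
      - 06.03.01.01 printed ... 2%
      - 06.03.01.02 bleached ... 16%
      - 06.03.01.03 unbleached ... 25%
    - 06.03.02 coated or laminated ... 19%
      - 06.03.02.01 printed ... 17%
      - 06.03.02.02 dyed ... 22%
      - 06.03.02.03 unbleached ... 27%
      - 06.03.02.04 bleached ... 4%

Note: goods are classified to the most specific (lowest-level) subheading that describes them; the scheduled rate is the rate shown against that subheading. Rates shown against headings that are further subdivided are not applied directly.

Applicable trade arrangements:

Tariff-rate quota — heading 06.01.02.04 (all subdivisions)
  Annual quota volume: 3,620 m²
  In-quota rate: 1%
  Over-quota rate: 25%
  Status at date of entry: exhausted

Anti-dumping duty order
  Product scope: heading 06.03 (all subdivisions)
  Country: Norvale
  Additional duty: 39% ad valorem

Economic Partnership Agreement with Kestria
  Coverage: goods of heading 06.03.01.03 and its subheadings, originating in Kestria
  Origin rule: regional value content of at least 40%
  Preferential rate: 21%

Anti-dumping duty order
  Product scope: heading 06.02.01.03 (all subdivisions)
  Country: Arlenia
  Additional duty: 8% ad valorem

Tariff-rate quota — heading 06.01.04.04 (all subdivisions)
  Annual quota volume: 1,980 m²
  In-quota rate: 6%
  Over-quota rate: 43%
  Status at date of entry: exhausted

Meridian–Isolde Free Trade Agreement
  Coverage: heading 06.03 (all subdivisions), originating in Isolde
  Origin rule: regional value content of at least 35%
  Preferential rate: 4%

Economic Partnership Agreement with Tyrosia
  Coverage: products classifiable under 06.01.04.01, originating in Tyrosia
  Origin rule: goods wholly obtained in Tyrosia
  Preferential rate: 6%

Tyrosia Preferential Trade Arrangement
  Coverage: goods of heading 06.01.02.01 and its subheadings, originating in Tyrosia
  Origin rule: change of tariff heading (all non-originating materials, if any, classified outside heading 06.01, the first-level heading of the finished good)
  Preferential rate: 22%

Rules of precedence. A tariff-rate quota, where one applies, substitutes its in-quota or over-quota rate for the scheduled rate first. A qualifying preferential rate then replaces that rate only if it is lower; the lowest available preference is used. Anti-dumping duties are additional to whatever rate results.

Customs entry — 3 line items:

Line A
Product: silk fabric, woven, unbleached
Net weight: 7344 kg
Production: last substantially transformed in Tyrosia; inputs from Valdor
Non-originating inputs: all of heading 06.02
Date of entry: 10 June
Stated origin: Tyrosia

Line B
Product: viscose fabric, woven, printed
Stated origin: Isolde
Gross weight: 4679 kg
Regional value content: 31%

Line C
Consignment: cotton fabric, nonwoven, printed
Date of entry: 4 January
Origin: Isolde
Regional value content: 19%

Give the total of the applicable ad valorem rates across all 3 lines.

55%

Line A: silk → 06.01; woven → 06.01.02; unbleached → 06.01.02.01. Scheduled 27%. Tyrosia agreement on 06.01.04.01: 06.01.02.01 not covered; Tyrosia agreement on 06.01.02.01: CTH met → 22% available; preferential 22%. → 22%.
Line B: viscose → 06.02; woven → 06.02.01; printed → 06.02.01.01. Scheduled 31%. Isolde agreement on 06.03: 06.02.01.01 not covered. → 31%.
Line C: cotton → 06.03; nonwoven → 06.03.01; printed → 06.03.01.01. Scheduled 2%. Isolde agreement on 06.03: RVC < 35%. → 2%.
Sum: 22% + 31% + 2% = 55%.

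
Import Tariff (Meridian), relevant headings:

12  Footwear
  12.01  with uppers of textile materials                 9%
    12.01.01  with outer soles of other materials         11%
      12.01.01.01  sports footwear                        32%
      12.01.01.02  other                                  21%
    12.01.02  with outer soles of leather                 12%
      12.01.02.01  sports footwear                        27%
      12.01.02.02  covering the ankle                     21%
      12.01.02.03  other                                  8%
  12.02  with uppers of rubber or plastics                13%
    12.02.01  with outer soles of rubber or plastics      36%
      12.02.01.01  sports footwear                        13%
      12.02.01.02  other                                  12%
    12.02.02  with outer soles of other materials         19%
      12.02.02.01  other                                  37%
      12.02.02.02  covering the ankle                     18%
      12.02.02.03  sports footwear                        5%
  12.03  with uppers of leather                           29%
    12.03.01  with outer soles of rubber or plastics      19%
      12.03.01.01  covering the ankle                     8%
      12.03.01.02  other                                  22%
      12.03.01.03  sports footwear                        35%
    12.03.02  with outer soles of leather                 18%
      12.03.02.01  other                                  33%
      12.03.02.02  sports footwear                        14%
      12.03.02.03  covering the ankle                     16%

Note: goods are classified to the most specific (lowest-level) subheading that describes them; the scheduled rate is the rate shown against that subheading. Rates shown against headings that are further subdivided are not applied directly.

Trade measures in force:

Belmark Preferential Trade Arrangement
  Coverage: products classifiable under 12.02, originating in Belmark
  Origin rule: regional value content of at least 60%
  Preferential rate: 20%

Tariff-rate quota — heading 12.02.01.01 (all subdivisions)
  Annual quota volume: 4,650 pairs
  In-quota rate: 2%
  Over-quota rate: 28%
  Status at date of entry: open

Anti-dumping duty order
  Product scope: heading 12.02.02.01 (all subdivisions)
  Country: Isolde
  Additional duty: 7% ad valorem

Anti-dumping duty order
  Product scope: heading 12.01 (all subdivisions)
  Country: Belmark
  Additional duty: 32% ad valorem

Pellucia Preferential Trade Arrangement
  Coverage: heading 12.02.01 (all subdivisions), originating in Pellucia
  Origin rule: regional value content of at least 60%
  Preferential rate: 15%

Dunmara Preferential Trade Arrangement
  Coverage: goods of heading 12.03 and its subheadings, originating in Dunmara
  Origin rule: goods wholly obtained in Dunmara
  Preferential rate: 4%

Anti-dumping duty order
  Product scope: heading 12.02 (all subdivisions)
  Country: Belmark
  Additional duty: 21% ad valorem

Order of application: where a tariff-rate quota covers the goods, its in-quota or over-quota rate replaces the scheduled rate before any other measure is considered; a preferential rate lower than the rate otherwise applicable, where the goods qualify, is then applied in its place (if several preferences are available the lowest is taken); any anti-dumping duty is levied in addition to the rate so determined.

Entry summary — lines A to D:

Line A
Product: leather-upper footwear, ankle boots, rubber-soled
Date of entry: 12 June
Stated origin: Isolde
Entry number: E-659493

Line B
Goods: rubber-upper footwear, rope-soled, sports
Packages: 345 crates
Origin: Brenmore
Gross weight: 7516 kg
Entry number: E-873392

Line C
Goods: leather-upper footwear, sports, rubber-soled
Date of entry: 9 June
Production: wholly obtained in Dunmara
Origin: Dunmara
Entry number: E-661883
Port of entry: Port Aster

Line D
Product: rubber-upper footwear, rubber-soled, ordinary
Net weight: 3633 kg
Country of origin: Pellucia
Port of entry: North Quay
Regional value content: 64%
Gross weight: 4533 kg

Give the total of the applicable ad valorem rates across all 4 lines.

Line A: leather-upper → 12.03; rubber-soled → 12.03.01; ankle boots → 12.03.01.01. Scheduled 8%. No special measure applies. → 8%.
Line B: rubber-upper → 12.02; rope-soled → 12.02.02; sports → 12.02.02.03. Scheduled 5%. No special measure applies. → 5%.
Line C: leather-upper → 12.03; rubber-soled → 12.03.01; sports → 12.03.01.03. Scheduled 35%. Dunmara agreement on 12.03: wholly obtained → 4% available; preferential 4%. → 4%.
Line D: rubber-upper → 12.02; rubber-soled → 12.02.01; ordinary → 12.02.01.02. Scheduled 12%. Pellucia agreement on 12.02.01: RVC ≥ 60% → 15% available; preference 15% not lower than 12% → no reduction. → 12%.
Sum: 8% + 5% + 4% + 12% = 29%.

29%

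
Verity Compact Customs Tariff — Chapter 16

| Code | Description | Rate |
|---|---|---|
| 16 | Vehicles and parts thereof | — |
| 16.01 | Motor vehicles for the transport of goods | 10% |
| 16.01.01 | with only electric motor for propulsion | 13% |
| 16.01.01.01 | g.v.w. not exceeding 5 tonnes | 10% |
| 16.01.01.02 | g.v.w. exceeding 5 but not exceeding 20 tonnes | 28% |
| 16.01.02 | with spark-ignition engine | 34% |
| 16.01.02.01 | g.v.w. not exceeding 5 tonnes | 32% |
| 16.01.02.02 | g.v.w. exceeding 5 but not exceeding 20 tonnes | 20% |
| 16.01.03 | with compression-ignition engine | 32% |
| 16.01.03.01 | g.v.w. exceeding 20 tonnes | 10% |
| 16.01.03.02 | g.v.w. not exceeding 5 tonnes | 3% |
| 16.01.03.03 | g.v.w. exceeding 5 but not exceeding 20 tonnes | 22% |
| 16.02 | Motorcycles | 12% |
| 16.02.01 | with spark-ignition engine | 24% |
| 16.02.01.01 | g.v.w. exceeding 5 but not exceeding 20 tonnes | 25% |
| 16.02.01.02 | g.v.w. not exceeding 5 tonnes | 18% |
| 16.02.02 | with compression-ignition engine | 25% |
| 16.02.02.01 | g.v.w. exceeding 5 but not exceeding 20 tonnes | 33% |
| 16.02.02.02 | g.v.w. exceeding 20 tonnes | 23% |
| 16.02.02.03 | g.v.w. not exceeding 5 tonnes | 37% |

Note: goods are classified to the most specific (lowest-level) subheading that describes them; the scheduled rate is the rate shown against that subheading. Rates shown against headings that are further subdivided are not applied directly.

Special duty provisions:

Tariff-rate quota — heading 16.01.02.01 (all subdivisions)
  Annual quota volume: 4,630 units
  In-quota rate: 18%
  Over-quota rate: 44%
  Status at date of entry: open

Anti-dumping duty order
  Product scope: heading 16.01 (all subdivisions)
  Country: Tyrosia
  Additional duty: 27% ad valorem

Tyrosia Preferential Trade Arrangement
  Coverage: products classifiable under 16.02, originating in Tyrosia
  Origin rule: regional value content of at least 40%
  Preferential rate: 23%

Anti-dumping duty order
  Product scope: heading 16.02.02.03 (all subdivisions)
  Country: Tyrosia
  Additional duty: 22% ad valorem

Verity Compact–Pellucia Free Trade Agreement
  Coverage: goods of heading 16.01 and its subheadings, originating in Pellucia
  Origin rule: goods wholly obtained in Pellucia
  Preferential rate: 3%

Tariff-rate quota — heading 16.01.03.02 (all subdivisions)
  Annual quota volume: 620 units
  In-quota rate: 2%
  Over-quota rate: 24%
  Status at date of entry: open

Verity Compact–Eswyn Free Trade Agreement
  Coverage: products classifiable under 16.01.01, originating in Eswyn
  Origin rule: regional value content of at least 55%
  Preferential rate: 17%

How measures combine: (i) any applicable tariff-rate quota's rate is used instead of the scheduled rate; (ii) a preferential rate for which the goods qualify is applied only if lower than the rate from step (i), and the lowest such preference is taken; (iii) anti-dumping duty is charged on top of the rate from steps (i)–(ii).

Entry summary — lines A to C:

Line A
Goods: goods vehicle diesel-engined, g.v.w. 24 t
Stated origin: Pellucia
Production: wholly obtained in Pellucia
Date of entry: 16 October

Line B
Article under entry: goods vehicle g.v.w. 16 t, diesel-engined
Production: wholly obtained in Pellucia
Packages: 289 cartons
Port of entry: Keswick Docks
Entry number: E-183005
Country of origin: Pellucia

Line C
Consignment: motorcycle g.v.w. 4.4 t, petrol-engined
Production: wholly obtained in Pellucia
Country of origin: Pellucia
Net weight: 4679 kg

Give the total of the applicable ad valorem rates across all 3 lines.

24%

Line A: goods vehicle → 16.01; diesel-engined → 16.01.03; g.v.w. 24 t → 16.01.03.01. Scheduled 10%. Pellucia agreement on 16.01: wholly obtained → 3% available; preferential 3%. → 3%.
Line B: goods vehicle → 16.01; diesel-engined → 16.01.03; g.v.w. 16 t → 16.01.03.03. Scheduled 22%. Pellucia agreement on 16.01: wholly obtained → 3% available; preferential 3%. → 3%.
Line C: motorcycle → 16.02; petrol-engined → 16.02.01; g.v.w. 4.4 t → 16.02.01.02. Scheduled 18%. Pellucia agreement on 16.01: 16.02.01.02 not covered. → 18%.
Sum: 3% + 3% + 18% = 24%.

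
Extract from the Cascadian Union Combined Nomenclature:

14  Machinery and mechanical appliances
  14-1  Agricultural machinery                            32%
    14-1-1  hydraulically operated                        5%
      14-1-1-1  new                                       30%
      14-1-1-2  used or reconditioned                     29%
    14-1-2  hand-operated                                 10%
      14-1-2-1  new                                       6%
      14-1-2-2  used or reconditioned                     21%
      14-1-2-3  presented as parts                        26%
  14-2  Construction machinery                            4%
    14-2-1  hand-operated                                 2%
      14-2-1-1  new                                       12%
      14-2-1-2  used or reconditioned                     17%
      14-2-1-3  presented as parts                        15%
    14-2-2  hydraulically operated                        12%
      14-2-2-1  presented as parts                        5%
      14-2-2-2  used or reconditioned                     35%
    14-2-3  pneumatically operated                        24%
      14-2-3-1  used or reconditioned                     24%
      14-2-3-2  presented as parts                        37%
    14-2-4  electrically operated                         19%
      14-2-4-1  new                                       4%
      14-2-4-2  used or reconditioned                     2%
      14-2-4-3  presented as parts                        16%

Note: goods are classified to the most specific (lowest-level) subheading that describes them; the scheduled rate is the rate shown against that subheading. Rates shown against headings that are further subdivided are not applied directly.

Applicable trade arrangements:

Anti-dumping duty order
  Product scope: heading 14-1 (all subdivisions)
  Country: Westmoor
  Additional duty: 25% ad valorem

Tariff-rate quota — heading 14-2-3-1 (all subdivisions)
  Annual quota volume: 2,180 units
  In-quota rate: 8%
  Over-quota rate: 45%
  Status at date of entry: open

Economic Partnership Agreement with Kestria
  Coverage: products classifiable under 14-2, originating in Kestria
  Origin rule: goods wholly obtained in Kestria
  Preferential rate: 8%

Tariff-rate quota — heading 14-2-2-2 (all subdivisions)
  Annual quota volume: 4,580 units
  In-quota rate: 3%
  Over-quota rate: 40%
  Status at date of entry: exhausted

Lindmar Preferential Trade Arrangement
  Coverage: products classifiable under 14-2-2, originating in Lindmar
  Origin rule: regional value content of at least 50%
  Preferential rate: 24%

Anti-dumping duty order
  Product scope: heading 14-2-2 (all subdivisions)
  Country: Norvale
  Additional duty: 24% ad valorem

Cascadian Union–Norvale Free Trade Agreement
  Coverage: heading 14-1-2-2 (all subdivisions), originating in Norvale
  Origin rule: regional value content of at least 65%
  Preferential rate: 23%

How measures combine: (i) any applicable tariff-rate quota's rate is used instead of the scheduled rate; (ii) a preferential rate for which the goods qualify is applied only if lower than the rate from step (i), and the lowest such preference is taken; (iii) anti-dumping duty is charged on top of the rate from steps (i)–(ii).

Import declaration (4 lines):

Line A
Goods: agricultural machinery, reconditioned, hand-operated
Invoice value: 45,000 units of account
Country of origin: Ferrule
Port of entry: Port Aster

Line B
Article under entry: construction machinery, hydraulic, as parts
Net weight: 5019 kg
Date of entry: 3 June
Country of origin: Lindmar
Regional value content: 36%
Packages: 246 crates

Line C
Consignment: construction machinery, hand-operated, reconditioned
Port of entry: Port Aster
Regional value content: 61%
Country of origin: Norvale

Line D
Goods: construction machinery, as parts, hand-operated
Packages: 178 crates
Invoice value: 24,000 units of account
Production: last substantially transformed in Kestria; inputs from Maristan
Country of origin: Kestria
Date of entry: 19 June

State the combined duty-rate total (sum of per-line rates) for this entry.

58%

Line A: agricultural → 14-1; hand-operated → 14-1-2; reconditioned → 14-1-2-2. Scheduled 21%. No special measure applies. → 21%.
Line B: construction → 14-2; hydraulic → 14-2-2; as parts → 14-2-2-1. Scheduled 5%. Lindmar agreement on 14-2-2: RVC < 50%. → 5%.
Line C: construction → 14-2; hand-operated → 14-2-1; reconditioned → 14-2-1-2. Scheduled 17%. Norvale agreement on 14-1-2-2: 14-2-1-2 not covered. → 17%.
Line D: construction → 14-2; hand-operated → 14-2-1; as parts → 14-2-1-3. Scheduled 15%. Kestria agreement on 14-2: not wholly obtained. → 15%.
Sum: 21% + 5% + 17% + 15% = 58%.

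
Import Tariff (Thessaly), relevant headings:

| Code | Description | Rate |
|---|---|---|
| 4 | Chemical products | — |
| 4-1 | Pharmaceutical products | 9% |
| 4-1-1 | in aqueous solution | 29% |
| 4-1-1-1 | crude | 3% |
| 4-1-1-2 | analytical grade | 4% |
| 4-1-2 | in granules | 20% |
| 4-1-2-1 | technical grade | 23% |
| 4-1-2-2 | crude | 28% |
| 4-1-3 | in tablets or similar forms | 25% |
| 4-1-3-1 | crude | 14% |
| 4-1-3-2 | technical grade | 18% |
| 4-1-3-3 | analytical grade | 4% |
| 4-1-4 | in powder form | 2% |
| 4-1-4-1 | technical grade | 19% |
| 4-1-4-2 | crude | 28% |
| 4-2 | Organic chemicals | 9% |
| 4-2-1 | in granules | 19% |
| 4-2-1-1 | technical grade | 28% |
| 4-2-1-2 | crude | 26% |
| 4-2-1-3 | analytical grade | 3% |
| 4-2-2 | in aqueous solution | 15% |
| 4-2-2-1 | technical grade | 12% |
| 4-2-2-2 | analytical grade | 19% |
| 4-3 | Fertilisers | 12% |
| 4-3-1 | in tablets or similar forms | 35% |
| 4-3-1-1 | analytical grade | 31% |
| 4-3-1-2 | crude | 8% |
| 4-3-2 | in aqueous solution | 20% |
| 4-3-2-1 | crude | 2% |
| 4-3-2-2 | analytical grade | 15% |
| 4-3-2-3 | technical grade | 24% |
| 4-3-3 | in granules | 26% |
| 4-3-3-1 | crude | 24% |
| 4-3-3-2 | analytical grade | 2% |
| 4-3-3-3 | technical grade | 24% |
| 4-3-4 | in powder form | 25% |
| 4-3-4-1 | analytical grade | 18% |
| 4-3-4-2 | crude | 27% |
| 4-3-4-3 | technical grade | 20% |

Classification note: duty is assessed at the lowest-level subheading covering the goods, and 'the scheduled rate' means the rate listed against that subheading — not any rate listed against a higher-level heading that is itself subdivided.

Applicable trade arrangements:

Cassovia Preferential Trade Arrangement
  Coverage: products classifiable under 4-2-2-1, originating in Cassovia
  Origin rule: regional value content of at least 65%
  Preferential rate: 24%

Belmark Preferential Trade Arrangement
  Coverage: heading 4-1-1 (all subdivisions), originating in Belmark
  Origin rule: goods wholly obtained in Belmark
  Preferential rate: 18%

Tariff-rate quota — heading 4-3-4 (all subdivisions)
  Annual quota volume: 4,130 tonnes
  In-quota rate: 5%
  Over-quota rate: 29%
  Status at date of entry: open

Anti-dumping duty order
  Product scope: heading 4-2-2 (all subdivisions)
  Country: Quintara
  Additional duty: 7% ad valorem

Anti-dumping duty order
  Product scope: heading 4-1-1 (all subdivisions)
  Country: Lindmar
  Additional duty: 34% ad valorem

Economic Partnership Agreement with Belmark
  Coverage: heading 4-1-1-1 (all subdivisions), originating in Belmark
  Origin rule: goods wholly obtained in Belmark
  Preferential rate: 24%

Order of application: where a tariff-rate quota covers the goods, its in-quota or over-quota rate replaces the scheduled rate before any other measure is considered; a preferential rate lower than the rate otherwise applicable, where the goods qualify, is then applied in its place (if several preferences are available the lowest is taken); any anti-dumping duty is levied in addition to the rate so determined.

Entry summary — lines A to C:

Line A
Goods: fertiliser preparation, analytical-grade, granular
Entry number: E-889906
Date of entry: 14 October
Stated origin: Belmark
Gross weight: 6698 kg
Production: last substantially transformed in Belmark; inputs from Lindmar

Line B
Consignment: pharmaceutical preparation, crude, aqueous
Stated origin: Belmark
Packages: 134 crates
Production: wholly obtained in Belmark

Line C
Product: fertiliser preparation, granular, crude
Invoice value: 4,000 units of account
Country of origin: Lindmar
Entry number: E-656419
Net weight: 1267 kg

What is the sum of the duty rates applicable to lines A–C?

29%

Line A: fertiliser → 4-3; granular → 4-3-3; analytical-grade → 4-3-3-2. Scheduled 2%. Belmark agreement on 4-1-1: 4-3-3-2 not covered; Belmark agreement on 4-1-1-1: 4-3-3-2 not covered. → 2%.
Line B: pharmaceutical → 4-1; aqueous → 4-1-1; crude → 4-1-1-1. Scheduled 3%. Belmark agreement on 4-1-1: wholly obtained → 18% available; Belmark agreement on 4-1-1-1: wholly obtained → 24% available; preference 18% not lower than 3% → no reduction. → 3%.
Line C: fertiliser → 4-3; granular → 4-3-3; crude → 4-3-3-1. Scheduled 24%. No special measure applies. → 24%.
Sum: 2% + 3% + 24% = 29%.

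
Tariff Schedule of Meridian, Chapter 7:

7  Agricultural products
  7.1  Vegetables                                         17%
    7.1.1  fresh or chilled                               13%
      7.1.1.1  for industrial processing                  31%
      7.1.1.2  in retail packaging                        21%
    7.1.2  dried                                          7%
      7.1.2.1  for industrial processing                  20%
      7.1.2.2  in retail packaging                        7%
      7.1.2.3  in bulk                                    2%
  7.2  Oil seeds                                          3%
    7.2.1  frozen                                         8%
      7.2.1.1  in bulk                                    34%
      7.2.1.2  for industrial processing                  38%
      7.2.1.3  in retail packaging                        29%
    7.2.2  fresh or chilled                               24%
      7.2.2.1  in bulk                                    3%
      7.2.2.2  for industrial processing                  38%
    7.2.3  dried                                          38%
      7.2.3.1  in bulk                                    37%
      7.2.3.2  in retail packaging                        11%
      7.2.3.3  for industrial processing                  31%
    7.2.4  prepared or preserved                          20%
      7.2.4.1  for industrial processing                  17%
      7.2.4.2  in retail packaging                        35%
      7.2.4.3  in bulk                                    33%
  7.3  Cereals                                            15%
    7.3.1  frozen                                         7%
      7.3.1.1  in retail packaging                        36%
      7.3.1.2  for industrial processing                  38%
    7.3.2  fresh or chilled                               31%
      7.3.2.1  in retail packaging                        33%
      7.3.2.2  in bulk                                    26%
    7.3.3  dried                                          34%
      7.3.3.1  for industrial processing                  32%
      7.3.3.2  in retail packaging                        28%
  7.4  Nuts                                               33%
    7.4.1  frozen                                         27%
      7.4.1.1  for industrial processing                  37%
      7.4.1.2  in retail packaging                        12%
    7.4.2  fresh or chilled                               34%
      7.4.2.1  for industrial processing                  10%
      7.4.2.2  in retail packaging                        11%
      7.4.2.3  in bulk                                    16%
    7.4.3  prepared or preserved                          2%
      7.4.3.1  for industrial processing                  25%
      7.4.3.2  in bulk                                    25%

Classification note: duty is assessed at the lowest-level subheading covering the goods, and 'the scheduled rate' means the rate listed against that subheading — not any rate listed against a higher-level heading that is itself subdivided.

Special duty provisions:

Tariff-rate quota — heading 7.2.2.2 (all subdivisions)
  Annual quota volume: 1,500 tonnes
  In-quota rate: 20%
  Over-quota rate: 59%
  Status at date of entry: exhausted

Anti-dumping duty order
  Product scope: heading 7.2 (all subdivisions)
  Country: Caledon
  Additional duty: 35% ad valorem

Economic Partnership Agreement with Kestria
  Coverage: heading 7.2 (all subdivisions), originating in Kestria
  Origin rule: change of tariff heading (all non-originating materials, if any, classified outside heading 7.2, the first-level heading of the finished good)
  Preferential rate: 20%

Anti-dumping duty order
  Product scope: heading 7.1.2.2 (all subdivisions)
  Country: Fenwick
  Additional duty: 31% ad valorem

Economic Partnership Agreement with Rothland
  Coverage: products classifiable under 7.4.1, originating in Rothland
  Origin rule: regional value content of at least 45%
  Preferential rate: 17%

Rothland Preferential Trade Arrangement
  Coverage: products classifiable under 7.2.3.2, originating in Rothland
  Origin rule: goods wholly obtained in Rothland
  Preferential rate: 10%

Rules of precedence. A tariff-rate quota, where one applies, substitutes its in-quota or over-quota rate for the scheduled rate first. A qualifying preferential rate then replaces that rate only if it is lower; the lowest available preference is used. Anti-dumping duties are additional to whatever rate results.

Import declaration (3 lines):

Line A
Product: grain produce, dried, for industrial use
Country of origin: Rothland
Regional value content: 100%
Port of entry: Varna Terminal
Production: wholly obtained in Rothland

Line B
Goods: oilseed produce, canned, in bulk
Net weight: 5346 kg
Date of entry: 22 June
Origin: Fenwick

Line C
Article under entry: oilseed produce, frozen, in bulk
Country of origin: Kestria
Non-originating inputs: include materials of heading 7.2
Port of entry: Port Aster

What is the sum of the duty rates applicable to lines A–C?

99%

Line A: grain → 7.3; dried → 7.3.3; for industrial use → 7.3.3.1. Scheduled 32%. Rothland agreement on 7.4.1: 7.3.3.1 not covered; Rothland agreement on 7.2.3.2: 7.3.3.1 not covered. → 32%.
Line B: oilseed → 7.2; canned → 7.2.4; in bulk → 7.2.4.3. Scheduled 33%. No special measure applies. → 33%.
Line C: oilseed → 7.2; frozen → 7.2.1; in bulk → 7.2.1.1. Scheduled 34%. Kestria agreement on 7.2: CTH not met. → 34%.
Sum: 32% + 33% + 34% = 99%.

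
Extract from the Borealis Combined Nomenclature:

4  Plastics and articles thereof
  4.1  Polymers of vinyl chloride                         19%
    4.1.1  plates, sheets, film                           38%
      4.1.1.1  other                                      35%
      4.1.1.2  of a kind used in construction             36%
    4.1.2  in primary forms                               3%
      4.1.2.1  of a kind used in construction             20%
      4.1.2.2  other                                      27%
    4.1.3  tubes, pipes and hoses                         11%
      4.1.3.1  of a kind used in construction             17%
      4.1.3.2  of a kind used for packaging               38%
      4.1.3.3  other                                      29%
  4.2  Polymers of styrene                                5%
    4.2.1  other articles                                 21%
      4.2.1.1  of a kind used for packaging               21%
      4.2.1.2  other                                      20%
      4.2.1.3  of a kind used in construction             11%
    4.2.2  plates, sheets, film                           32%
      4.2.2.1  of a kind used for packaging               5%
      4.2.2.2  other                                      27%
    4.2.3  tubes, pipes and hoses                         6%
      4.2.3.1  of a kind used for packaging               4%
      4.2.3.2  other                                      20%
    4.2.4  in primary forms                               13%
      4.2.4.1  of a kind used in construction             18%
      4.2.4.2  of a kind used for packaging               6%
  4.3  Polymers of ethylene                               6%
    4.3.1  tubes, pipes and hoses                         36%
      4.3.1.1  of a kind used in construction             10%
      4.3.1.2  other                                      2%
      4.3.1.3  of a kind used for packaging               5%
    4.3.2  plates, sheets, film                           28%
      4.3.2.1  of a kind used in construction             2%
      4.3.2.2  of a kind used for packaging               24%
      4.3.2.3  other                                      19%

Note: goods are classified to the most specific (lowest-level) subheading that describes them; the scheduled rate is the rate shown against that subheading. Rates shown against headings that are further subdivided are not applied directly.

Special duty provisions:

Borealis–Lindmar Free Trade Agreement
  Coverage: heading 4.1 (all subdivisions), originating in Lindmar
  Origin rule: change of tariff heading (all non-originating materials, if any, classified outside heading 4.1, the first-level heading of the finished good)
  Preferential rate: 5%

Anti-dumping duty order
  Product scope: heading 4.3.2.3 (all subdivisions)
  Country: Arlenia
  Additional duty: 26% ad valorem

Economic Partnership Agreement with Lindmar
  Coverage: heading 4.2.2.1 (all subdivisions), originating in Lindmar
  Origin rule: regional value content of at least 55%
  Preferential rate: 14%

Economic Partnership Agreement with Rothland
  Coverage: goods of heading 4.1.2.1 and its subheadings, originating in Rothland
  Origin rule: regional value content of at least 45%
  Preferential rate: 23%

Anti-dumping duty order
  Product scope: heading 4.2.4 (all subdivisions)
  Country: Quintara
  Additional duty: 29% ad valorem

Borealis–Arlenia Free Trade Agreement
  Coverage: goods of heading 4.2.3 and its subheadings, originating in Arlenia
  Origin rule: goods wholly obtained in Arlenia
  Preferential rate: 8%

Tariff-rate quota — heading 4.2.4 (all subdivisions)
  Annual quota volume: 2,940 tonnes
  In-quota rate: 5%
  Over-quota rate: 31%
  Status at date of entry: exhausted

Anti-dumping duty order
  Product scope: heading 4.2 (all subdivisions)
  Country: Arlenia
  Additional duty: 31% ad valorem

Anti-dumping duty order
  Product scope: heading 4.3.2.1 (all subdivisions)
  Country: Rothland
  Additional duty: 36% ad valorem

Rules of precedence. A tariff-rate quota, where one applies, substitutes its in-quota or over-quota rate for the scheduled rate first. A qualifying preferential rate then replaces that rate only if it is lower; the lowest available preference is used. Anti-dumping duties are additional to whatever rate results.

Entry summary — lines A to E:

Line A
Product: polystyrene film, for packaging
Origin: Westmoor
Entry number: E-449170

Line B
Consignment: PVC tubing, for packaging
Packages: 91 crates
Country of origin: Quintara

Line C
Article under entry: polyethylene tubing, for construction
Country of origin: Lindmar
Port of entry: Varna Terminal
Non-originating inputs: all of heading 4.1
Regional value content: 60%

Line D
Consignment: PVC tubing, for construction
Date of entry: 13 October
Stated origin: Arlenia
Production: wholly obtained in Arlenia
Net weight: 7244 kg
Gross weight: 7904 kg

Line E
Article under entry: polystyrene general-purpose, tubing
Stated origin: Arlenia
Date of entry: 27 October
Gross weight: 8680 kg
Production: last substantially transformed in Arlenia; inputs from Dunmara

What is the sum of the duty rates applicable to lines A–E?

121%

Line A: polystyrene → 4.2; film → 4.2.2; for packaging → 4.2.2.1. Scheduled 5%. No special measure applies. → 5%.
Line B: PVC → 4.1; tubing → 4.1.3; for packaging → 4.1.3.2. Scheduled 38%. No special measure applies. → 38%.
Line C: polyethylene → 4.3; tubing → 4.3.1; for construction → 4.3.1.1. Scheduled 10%. Lindmar agreement on 4.1: 4.3.1.1 not covered; Lindmar agreement on 4.2.2.1: 4.3.1.1 not covered. → 10%.
Line D: PVC → 4.1; tubing → 4.1.3; for construction → 4.1.3.1. Scheduled 17%. Arlenia agreement on 4.2.3: 4.1.3.1 not covered. → 17%.
Line E: polystyrene → 4.2; tubing → 4.2.3; general-purpose → 4.2.3.2. Scheduled 20%. Arlenia agreement on 4.2.3: not wholly obtained; anti-dumping (Arlenia, 4.2): +31%; total 20% + 31% = 51%. → 51%.
Sum: 5% + 38% + 10% + 17% + 51% = 121%.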